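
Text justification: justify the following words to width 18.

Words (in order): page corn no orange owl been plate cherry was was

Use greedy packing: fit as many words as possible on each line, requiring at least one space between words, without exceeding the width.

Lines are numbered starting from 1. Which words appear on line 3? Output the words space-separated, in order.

Line 1: ['page', 'corn', 'no'] (min_width=12, slack=6)
Line 2: ['orange', 'owl', 'been'] (min_width=15, slack=3)
Line 3: ['plate', 'cherry', 'was'] (min_width=16, slack=2)
Line 4: ['was'] (min_width=3, slack=15)

Answer: plate cherry was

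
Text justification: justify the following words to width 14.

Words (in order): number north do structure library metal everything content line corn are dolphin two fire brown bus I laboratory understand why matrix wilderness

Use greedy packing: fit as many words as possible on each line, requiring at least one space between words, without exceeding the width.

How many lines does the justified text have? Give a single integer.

Answer: 12

Derivation:
Line 1: ['number', 'north'] (min_width=12, slack=2)
Line 2: ['do', 'structure'] (min_width=12, slack=2)
Line 3: ['library', 'metal'] (min_width=13, slack=1)
Line 4: ['everything'] (min_width=10, slack=4)
Line 5: ['content', 'line'] (min_width=12, slack=2)
Line 6: ['corn', 'are'] (min_width=8, slack=6)
Line 7: ['dolphin', 'two'] (min_width=11, slack=3)
Line 8: ['fire', 'brown', 'bus'] (min_width=14, slack=0)
Line 9: ['I', 'laboratory'] (min_width=12, slack=2)
Line 10: ['understand', 'why'] (min_width=14, slack=0)
Line 11: ['matrix'] (min_width=6, slack=8)
Line 12: ['wilderness'] (min_width=10, slack=4)
Total lines: 12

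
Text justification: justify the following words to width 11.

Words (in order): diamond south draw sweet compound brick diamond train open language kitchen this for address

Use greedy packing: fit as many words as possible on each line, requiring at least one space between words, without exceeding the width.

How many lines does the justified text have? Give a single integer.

Answer: 11

Derivation:
Line 1: ['diamond'] (min_width=7, slack=4)
Line 2: ['south', 'draw'] (min_width=10, slack=1)
Line 3: ['sweet'] (min_width=5, slack=6)
Line 4: ['compound'] (min_width=8, slack=3)
Line 5: ['brick'] (min_width=5, slack=6)
Line 6: ['diamond'] (min_width=7, slack=4)
Line 7: ['train', 'open'] (min_width=10, slack=1)
Line 8: ['language'] (min_width=8, slack=3)
Line 9: ['kitchen'] (min_width=7, slack=4)
Line 10: ['this', 'for'] (min_width=8, slack=3)
Line 11: ['address'] (min_width=7, slack=4)
Total lines: 11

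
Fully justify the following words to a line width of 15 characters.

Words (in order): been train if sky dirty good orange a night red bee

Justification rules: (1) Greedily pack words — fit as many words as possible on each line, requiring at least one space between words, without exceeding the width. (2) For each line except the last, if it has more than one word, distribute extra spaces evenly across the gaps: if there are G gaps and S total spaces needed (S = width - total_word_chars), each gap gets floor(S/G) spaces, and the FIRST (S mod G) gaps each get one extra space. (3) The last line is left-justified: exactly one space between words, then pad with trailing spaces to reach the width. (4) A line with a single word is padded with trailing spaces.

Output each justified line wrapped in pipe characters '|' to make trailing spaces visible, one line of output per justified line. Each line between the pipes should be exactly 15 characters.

Line 1: ['been', 'train', 'if'] (min_width=13, slack=2)
Line 2: ['sky', 'dirty', 'good'] (min_width=14, slack=1)
Line 3: ['orange', 'a', 'night'] (min_width=14, slack=1)
Line 4: ['red', 'bee'] (min_width=7, slack=8)

Answer: |been  train  if|
|sky  dirty good|
|orange  a night|
|red bee        |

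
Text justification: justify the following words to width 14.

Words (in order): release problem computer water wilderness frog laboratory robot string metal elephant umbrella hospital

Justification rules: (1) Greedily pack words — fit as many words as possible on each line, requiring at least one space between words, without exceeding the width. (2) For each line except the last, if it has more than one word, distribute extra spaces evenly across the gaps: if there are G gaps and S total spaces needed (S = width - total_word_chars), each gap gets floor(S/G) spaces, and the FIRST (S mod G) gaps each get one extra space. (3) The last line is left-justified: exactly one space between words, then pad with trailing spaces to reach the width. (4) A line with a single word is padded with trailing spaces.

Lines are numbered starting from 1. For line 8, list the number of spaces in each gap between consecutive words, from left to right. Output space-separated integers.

Line 1: ['release'] (min_width=7, slack=7)
Line 2: ['problem'] (min_width=7, slack=7)
Line 3: ['computer', 'water'] (min_width=14, slack=0)
Line 4: ['wilderness'] (min_width=10, slack=4)
Line 5: ['frog'] (min_width=4, slack=10)
Line 6: ['laboratory'] (min_width=10, slack=4)
Line 7: ['robot', 'string'] (min_width=12, slack=2)
Line 8: ['metal', 'elephant'] (min_width=14, slack=0)
Line 9: ['umbrella'] (min_width=8, slack=6)
Line 10: ['hospital'] (min_width=8, slack=6)

Answer: 1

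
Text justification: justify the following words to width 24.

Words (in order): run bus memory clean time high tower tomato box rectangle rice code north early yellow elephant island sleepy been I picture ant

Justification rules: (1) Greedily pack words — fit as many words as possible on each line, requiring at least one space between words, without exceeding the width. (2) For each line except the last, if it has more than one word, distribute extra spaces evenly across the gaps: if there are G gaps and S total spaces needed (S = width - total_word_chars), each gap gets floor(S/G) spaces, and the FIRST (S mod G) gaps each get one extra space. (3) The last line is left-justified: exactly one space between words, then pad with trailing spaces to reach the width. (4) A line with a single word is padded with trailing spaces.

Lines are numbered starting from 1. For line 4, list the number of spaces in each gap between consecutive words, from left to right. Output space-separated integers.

Answer: 4 4

Derivation:
Line 1: ['run', 'bus', 'memory', 'clean'] (min_width=20, slack=4)
Line 2: ['time', 'high', 'tower', 'tomato'] (min_width=22, slack=2)
Line 3: ['box', 'rectangle', 'rice', 'code'] (min_width=23, slack=1)
Line 4: ['north', 'early', 'yellow'] (min_width=18, slack=6)
Line 5: ['elephant', 'island', 'sleepy'] (min_width=22, slack=2)
Line 6: ['been', 'I', 'picture', 'ant'] (min_width=18, slack=6)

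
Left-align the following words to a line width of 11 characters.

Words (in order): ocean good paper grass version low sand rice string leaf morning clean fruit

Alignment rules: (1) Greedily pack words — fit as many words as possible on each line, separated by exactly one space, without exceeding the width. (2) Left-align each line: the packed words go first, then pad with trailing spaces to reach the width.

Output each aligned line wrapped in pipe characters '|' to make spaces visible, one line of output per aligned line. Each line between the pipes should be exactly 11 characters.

Line 1: ['ocean', 'good'] (min_width=10, slack=1)
Line 2: ['paper', 'grass'] (min_width=11, slack=0)
Line 3: ['version', 'low'] (min_width=11, slack=0)
Line 4: ['sand', 'rice'] (min_width=9, slack=2)
Line 5: ['string', 'leaf'] (min_width=11, slack=0)
Line 6: ['morning'] (min_width=7, slack=4)
Line 7: ['clean', 'fruit'] (min_width=11, slack=0)

Answer: |ocean good |
|paper grass|
|version low|
|sand rice  |
|string leaf|
|morning    |
|clean fruit|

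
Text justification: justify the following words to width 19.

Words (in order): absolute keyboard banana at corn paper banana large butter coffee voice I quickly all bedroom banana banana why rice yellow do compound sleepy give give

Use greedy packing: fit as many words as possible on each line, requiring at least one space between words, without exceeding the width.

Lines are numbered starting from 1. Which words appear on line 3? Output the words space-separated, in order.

Line 1: ['absolute', 'keyboard'] (min_width=17, slack=2)
Line 2: ['banana', 'at', 'corn'] (min_width=14, slack=5)
Line 3: ['paper', 'banana', 'large'] (min_width=18, slack=1)
Line 4: ['butter', 'coffee', 'voice'] (min_width=19, slack=0)
Line 5: ['I', 'quickly', 'all'] (min_width=13, slack=6)
Line 6: ['bedroom', 'banana'] (min_width=14, slack=5)
Line 7: ['banana', 'why', 'rice'] (min_width=15, slack=4)
Line 8: ['yellow', 'do', 'compound'] (min_width=18, slack=1)
Line 9: ['sleepy', 'give', 'give'] (min_width=16, slack=3)

Answer: paper banana large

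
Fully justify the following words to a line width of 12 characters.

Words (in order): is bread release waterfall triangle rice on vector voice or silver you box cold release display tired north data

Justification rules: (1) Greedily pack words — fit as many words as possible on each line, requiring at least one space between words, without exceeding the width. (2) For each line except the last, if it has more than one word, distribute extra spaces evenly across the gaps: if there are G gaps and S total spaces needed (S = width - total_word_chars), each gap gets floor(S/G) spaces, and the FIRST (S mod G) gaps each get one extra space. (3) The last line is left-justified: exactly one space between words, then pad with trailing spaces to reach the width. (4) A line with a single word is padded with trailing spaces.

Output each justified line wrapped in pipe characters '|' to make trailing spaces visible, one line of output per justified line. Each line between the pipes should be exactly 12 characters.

Line 1: ['is', 'bread'] (min_width=8, slack=4)
Line 2: ['release'] (min_width=7, slack=5)
Line 3: ['waterfall'] (min_width=9, slack=3)
Line 4: ['triangle'] (min_width=8, slack=4)
Line 5: ['rice', 'on'] (min_width=7, slack=5)
Line 6: ['vector', 'voice'] (min_width=12, slack=0)
Line 7: ['or', 'silver'] (min_width=9, slack=3)
Line 8: ['you', 'box', 'cold'] (min_width=12, slack=0)
Line 9: ['release'] (min_width=7, slack=5)
Line 10: ['display'] (min_width=7, slack=5)
Line 11: ['tired', 'north'] (min_width=11, slack=1)
Line 12: ['data'] (min_width=4, slack=8)

Answer: |is     bread|
|release     |
|waterfall   |
|triangle    |
|rice      on|
|vector voice|
|or    silver|
|you box cold|
|release     |
|display     |
|tired  north|
|data        |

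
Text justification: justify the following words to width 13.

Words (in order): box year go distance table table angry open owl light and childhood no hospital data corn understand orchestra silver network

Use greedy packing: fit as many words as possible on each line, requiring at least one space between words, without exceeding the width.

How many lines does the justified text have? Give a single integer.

Line 1: ['box', 'year', 'go'] (min_width=11, slack=2)
Line 2: ['distance'] (min_width=8, slack=5)
Line 3: ['table', 'table'] (min_width=11, slack=2)
Line 4: ['angry', 'open'] (min_width=10, slack=3)
Line 5: ['owl', 'light', 'and'] (min_width=13, slack=0)
Line 6: ['childhood', 'no'] (min_width=12, slack=1)
Line 7: ['hospital', 'data'] (min_width=13, slack=0)
Line 8: ['corn'] (min_width=4, slack=9)
Line 9: ['understand'] (min_width=10, slack=3)
Line 10: ['orchestra'] (min_width=9, slack=4)
Line 11: ['silver'] (min_width=6, slack=7)
Line 12: ['network'] (min_width=7, slack=6)
Total lines: 12

Answer: 12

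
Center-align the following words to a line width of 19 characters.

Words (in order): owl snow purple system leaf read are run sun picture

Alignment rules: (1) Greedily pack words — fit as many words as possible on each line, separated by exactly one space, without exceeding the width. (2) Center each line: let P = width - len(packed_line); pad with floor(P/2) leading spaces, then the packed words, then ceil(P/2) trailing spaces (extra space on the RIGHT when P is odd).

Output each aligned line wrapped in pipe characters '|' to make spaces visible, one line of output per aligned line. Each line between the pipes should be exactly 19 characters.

Line 1: ['owl', 'snow', 'purple'] (min_width=15, slack=4)
Line 2: ['system', 'leaf', 'read'] (min_width=16, slack=3)
Line 3: ['are', 'run', 'sun', 'picture'] (min_width=19, slack=0)

Answer: |  owl snow purple  |
| system leaf read  |
|are run sun picture|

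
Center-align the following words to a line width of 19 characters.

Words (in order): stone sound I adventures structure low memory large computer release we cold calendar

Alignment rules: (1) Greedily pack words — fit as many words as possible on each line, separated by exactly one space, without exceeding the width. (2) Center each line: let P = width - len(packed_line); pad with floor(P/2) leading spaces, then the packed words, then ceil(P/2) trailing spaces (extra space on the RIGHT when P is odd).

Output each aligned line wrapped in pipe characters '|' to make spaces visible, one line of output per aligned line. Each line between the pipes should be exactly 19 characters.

Answer: |   stone sound I   |
|    adventures     |
|   structure low   |
|   memory large    |
|computer release we|
|   cold calendar   |

Derivation:
Line 1: ['stone', 'sound', 'I'] (min_width=13, slack=6)
Line 2: ['adventures'] (min_width=10, slack=9)
Line 3: ['structure', 'low'] (min_width=13, slack=6)
Line 4: ['memory', 'large'] (min_width=12, slack=7)
Line 5: ['computer', 'release', 'we'] (min_width=19, slack=0)
Line 6: ['cold', 'calendar'] (min_width=13, slack=6)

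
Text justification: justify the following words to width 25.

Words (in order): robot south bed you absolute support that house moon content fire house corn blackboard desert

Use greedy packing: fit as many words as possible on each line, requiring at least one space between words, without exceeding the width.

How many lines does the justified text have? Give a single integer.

Answer: 5

Derivation:
Line 1: ['robot', 'south', 'bed', 'you'] (min_width=19, slack=6)
Line 2: ['absolute', 'support', 'that'] (min_width=21, slack=4)
Line 3: ['house', 'moon', 'content', 'fire'] (min_width=23, slack=2)
Line 4: ['house', 'corn', 'blackboard'] (min_width=21, slack=4)
Line 5: ['desert'] (min_width=6, slack=19)
Total lines: 5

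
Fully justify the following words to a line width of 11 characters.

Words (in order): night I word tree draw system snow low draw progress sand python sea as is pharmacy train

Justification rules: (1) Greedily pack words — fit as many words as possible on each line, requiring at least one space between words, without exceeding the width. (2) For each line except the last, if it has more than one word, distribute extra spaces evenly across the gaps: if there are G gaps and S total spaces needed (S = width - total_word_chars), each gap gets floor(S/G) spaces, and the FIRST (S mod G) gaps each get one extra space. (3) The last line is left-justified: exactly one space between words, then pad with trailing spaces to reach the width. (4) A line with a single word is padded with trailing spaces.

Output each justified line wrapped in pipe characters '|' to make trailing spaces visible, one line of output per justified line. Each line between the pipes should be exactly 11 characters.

Line 1: ['night', 'I'] (min_width=7, slack=4)
Line 2: ['word', 'tree'] (min_width=9, slack=2)
Line 3: ['draw', 'system'] (min_width=11, slack=0)
Line 4: ['snow', 'low'] (min_width=8, slack=3)
Line 5: ['draw'] (min_width=4, slack=7)
Line 6: ['progress'] (min_width=8, slack=3)
Line 7: ['sand', 'python'] (min_width=11, slack=0)
Line 8: ['sea', 'as', 'is'] (min_width=9, slack=2)
Line 9: ['pharmacy'] (min_width=8, slack=3)
Line 10: ['train'] (min_width=5, slack=6)

Answer: |night     I|
|word   tree|
|draw system|
|snow    low|
|draw       |
|progress   |
|sand python|
|sea  as  is|
|pharmacy   |
|train      |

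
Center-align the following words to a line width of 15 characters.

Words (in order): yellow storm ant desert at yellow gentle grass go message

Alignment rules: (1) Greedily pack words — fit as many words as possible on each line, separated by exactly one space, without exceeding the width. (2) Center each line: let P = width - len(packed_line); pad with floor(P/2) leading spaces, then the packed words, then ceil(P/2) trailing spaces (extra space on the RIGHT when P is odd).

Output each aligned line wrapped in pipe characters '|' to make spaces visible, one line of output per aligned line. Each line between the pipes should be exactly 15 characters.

Answer: | yellow storm  |
| ant desert at |
| yellow gentle |
|   grass go    |
|    message    |

Derivation:
Line 1: ['yellow', 'storm'] (min_width=12, slack=3)
Line 2: ['ant', 'desert', 'at'] (min_width=13, slack=2)
Line 3: ['yellow', 'gentle'] (min_width=13, slack=2)
Line 4: ['grass', 'go'] (min_width=8, slack=7)
Line 5: ['message'] (min_width=7, slack=8)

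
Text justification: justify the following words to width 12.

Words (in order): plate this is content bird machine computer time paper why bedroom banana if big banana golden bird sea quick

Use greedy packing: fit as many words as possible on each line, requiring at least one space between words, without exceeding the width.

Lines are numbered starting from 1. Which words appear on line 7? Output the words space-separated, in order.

Line 1: ['plate', 'this'] (min_width=10, slack=2)
Line 2: ['is', 'content'] (min_width=10, slack=2)
Line 3: ['bird', 'machine'] (min_width=12, slack=0)
Line 4: ['computer'] (min_width=8, slack=4)
Line 5: ['time', 'paper'] (min_width=10, slack=2)
Line 6: ['why', 'bedroom'] (min_width=11, slack=1)
Line 7: ['banana', 'if'] (min_width=9, slack=3)
Line 8: ['big', 'banana'] (min_width=10, slack=2)
Line 9: ['golden', 'bird'] (min_width=11, slack=1)
Line 10: ['sea', 'quick'] (min_width=9, slack=3)

Answer: banana if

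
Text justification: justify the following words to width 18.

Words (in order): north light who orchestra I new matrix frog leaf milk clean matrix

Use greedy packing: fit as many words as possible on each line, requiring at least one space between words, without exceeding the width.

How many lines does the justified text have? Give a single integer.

Answer: 4

Derivation:
Line 1: ['north', 'light', 'who'] (min_width=15, slack=3)
Line 2: ['orchestra', 'I', 'new'] (min_width=15, slack=3)
Line 3: ['matrix', 'frog', 'leaf'] (min_width=16, slack=2)
Line 4: ['milk', 'clean', 'matrix'] (min_width=17, slack=1)
Total lines: 4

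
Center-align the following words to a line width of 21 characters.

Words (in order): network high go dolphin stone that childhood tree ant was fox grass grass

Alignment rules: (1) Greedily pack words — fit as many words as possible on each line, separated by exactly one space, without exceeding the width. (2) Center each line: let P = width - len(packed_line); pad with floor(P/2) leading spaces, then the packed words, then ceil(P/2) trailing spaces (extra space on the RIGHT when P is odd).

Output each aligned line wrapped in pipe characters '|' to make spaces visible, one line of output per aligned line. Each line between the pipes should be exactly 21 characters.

Line 1: ['network', 'high', 'go'] (min_width=15, slack=6)
Line 2: ['dolphin', 'stone', 'that'] (min_width=18, slack=3)
Line 3: ['childhood', 'tree', 'ant'] (min_width=18, slack=3)
Line 4: ['was', 'fox', 'grass', 'grass'] (min_width=19, slack=2)

Answer: |   network high go   |
| dolphin stone that  |
| childhood tree ant  |
| was fox grass grass |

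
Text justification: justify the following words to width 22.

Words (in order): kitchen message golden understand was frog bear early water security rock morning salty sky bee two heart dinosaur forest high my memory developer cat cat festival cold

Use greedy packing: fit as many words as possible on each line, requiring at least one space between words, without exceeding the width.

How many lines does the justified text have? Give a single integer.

Line 1: ['kitchen', 'message', 'golden'] (min_width=22, slack=0)
Line 2: ['understand', 'was', 'frog'] (min_width=19, slack=3)
Line 3: ['bear', 'early', 'water'] (min_width=16, slack=6)
Line 4: ['security', 'rock', 'morning'] (min_width=21, slack=1)
Line 5: ['salty', 'sky', 'bee', 'two'] (min_width=17, slack=5)
Line 6: ['heart', 'dinosaur', 'forest'] (min_width=21, slack=1)
Line 7: ['high', 'my', 'memory'] (min_width=14, slack=8)
Line 8: ['developer', 'cat', 'cat'] (min_width=17, slack=5)
Line 9: ['festival', 'cold'] (min_width=13, slack=9)
Total lines: 9

Answer: 9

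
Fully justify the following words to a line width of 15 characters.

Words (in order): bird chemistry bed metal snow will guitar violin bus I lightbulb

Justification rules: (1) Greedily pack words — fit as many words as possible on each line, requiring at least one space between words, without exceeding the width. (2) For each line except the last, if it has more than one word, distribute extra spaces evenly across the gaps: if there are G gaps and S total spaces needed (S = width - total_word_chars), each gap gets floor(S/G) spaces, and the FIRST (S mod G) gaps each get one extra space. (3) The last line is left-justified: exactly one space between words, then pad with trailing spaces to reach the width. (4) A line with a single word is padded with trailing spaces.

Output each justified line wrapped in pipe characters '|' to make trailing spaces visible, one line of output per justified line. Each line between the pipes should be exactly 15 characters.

Line 1: ['bird', 'chemistry'] (min_width=14, slack=1)
Line 2: ['bed', 'metal', 'snow'] (min_width=14, slack=1)
Line 3: ['will', 'guitar'] (min_width=11, slack=4)
Line 4: ['violin', 'bus', 'I'] (min_width=12, slack=3)
Line 5: ['lightbulb'] (min_width=9, slack=6)

Answer: |bird  chemistry|
|bed  metal snow|
|will     guitar|
|violin   bus  I|
|lightbulb      |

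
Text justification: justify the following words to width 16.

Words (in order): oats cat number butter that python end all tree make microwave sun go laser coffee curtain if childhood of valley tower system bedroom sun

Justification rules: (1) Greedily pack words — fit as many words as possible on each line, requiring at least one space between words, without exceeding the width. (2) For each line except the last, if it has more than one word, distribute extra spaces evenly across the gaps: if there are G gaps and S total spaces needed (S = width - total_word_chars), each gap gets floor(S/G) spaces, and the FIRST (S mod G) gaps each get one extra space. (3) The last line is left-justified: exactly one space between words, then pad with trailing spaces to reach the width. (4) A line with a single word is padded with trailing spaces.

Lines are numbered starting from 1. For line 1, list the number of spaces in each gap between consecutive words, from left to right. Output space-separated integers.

Line 1: ['oats', 'cat', 'number'] (min_width=15, slack=1)
Line 2: ['butter', 'that'] (min_width=11, slack=5)
Line 3: ['python', 'end', 'all'] (min_width=14, slack=2)
Line 4: ['tree', 'make'] (min_width=9, slack=7)
Line 5: ['microwave', 'sun', 'go'] (min_width=16, slack=0)
Line 6: ['laser', 'coffee'] (min_width=12, slack=4)
Line 7: ['curtain', 'if'] (min_width=10, slack=6)
Line 8: ['childhood', 'of'] (min_width=12, slack=4)
Line 9: ['valley', 'tower'] (min_width=12, slack=4)
Line 10: ['system', 'bedroom'] (min_width=14, slack=2)
Line 11: ['sun'] (min_width=3, slack=13)

Answer: 2 1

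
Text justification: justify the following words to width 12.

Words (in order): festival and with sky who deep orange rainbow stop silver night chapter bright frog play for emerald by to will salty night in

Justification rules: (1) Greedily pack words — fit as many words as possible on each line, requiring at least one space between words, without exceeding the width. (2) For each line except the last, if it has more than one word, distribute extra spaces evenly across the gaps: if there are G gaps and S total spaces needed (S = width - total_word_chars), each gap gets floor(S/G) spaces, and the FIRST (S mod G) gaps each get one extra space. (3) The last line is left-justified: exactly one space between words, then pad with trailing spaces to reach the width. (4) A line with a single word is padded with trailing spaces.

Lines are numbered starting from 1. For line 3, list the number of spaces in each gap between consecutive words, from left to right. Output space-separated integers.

Answer: 2

Derivation:
Line 1: ['festival', 'and'] (min_width=12, slack=0)
Line 2: ['with', 'sky', 'who'] (min_width=12, slack=0)
Line 3: ['deep', 'orange'] (min_width=11, slack=1)
Line 4: ['rainbow', 'stop'] (min_width=12, slack=0)
Line 5: ['silver', 'night'] (min_width=12, slack=0)
Line 6: ['chapter'] (min_width=7, slack=5)
Line 7: ['bright', 'frog'] (min_width=11, slack=1)
Line 8: ['play', 'for'] (min_width=8, slack=4)
Line 9: ['emerald', 'by'] (min_width=10, slack=2)
Line 10: ['to', 'will'] (min_width=7, slack=5)
Line 11: ['salty', 'night'] (min_width=11, slack=1)
Line 12: ['in'] (min_width=2, slack=10)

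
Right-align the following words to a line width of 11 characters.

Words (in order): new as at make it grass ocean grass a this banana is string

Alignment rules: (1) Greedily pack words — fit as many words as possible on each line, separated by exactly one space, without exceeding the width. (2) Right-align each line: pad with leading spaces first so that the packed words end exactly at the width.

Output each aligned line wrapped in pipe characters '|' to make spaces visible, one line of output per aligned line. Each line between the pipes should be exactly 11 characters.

Answer: |  new as at|
|    make it|
|grass ocean|
|    grass a|
|this banana|
|  is string|

Derivation:
Line 1: ['new', 'as', 'at'] (min_width=9, slack=2)
Line 2: ['make', 'it'] (min_width=7, slack=4)
Line 3: ['grass', 'ocean'] (min_width=11, slack=0)
Line 4: ['grass', 'a'] (min_width=7, slack=4)
Line 5: ['this', 'banana'] (min_width=11, slack=0)
Line 6: ['is', 'string'] (min_width=9, slack=2)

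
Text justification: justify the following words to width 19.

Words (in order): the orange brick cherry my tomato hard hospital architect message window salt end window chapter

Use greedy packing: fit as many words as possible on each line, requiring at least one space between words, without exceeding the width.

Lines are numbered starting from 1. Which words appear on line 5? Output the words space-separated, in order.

Line 1: ['the', 'orange', 'brick'] (min_width=16, slack=3)
Line 2: ['cherry', 'my', 'tomato'] (min_width=16, slack=3)
Line 3: ['hard', 'hospital'] (min_width=13, slack=6)
Line 4: ['architect', 'message'] (min_width=17, slack=2)
Line 5: ['window', 'salt', 'end'] (min_width=15, slack=4)
Line 6: ['window', 'chapter'] (min_width=14, slack=5)

Answer: window salt end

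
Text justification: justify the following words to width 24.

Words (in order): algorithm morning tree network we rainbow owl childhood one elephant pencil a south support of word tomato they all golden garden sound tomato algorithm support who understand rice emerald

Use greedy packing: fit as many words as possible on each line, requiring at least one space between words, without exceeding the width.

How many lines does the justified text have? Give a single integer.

Answer: 9

Derivation:
Line 1: ['algorithm', 'morning', 'tree'] (min_width=22, slack=2)
Line 2: ['network', 'we', 'rainbow', 'owl'] (min_width=22, slack=2)
Line 3: ['childhood', 'one', 'elephant'] (min_width=22, slack=2)
Line 4: ['pencil', 'a', 'south', 'support'] (min_width=22, slack=2)
Line 5: ['of', 'word', 'tomato', 'they', 'all'] (min_width=23, slack=1)
Line 6: ['golden', 'garden', 'sound'] (min_width=19, slack=5)
Line 7: ['tomato', 'algorithm', 'support'] (min_width=24, slack=0)
Line 8: ['who', 'understand', 'rice'] (min_width=19, slack=5)
Line 9: ['emerald'] (min_width=7, slack=17)
Total lines: 9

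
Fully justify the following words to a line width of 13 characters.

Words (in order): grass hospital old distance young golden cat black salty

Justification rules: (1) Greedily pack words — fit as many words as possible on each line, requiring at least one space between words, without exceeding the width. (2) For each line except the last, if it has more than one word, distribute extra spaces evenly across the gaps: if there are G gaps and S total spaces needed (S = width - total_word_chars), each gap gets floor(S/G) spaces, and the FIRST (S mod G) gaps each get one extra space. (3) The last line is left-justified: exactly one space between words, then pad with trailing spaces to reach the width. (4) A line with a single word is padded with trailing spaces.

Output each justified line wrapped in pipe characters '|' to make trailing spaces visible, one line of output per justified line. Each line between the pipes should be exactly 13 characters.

Line 1: ['grass'] (min_width=5, slack=8)
Line 2: ['hospital', 'old'] (min_width=12, slack=1)
Line 3: ['distance'] (min_width=8, slack=5)
Line 4: ['young', 'golden'] (min_width=12, slack=1)
Line 5: ['cat', 'black'] (min_width=9, slack=4)
Line 6: ['salty'] (min_width=5, slack=8)

Answer: |grass        |
|hospital  old|
|distance     |
|young  golden|
|cat     black|
|salty        |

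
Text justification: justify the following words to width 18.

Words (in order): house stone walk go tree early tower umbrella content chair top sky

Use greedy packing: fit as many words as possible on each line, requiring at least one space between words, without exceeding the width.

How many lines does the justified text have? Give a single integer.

Line 1: ['house', 'stone', 'walk'] (min_width=16, slack=2)
Line 2: ['go', 'tree', 'early'] (min_width=13, slack=5)
Line 3: ['tower', 'umbrella'] (min_width=14, slack=4)
Line 4: ['content', 'chair', 'top'] (min_width=17, slack=1)
Line 5: ['sky'] (min_width=3, slack=15)
Total lines: 5

Answer: 5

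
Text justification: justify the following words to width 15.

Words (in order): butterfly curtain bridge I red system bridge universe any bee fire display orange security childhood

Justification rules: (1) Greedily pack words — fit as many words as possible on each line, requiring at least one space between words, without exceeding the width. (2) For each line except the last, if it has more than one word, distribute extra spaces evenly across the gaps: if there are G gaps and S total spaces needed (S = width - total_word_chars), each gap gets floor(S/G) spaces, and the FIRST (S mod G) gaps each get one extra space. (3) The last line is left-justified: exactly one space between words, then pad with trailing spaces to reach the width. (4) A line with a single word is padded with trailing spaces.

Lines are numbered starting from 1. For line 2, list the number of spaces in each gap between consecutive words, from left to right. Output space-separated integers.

Line 1: ['butterfly'] (min_width=9, slack=6)
Line 2: ['curtain', 'bridge'] (min_width=14, slack=1)
Line 3: ['I', 'red', 'system'] (min_width=12, slack=3)
Line 4: ['bridge', 'universe'] (min_width=15, slack=0)
Line 5: ['any', 'bee', 'fire'] (min_width=12, slack=3)
Line 6: ['display', 'orange'] (min_width=14, slack=1)
Line 7: ['security'] (min_width=8, slack=7)
Line 8: ['childhood'] (min_width=9, slack=6)

Answer: 2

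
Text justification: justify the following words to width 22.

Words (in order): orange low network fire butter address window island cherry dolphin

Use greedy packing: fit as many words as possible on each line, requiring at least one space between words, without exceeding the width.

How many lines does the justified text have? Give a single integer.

Answer: 4

Derivation:
Line 1: ['orange', 'low', 'network'] (min_width=18, slack=4)
Line 2: ['fire', 'butter', 'address'] (min_width=19, slack=3)
Line 3: ['window', 'island', 'cherry'] (min_width=20, slack=2)
Line 4: ['dolphin'] (min_width=7, slack=15)
Total lines: 4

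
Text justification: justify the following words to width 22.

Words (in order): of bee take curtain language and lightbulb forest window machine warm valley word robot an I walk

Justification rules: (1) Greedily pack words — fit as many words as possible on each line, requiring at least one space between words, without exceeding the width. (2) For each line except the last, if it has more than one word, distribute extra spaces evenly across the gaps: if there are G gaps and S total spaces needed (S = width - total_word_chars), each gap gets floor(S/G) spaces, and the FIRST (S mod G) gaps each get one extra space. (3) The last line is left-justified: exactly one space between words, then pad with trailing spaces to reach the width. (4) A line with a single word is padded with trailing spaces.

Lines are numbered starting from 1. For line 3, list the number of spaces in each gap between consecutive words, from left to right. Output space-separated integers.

Answer: 2 1

Derivation:
Line 1: ['of', 'bee', 'take', 'curtain'] (min_width=19, slack=3)
Line 2: ['language', 'and', 'lightbulb'] (min_width=22, slack=0)
Line 3: ['forest', 'window', 'machine'] (min_width=21, slack=1)
Line 4: ['warm', 'valley', 'word', 'robot'] (min_width=22, slack=0)
Line 5: ['an', 'I', 'walk'] (min_width=9, slack=13)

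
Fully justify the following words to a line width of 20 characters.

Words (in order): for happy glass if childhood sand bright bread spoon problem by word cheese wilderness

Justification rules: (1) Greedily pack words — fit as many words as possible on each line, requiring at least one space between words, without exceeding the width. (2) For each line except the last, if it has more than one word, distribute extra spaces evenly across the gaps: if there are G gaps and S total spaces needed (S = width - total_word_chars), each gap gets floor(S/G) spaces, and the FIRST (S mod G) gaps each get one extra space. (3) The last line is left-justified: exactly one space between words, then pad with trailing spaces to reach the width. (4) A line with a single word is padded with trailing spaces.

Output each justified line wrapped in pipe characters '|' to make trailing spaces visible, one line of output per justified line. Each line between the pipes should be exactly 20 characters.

Line 1: ['for', 'happy', 'glass', 'if'] (min_width=18, slack=2)
Line 2: ['childhood', 'sand'] (min_width=14, slack=6)
Line 3: ['bright', 'bread', 'spoon'] (min_width=18, slack=2)
Line 4: ['problem', 'by', 'word'] (min_width=15, slack=5)
Line 5: ['cheese', 'wilderness'] (min_width=17, slack=3)

Answer: |for  happy  glass if|
|childhood       sand|
|bright  bread  spoon|
|problem    by   word|
|cheese wilderness   |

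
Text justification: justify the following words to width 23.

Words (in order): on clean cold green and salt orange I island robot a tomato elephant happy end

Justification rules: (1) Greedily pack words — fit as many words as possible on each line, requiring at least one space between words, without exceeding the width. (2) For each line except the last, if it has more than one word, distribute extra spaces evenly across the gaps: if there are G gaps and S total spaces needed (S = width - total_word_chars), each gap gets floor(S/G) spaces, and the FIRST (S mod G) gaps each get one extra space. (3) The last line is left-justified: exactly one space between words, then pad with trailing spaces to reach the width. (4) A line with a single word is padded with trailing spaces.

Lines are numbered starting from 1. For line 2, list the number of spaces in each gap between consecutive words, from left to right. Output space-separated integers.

Answer: 2 2 2

Derivation:
Line 1: ['on', 'clean', 'cold', 'green', 'and'] (min_width=23, slack=0)
Line 2: ['salt', 'orange', 'I', 'island'] (min_width=20, slack=3)
Line 3: ['robot', 'a', 'tomato', 'elephant'] (min_width=23, slack=0)
Line 4: ['happy', 'end'] (min_width=9, slack=14)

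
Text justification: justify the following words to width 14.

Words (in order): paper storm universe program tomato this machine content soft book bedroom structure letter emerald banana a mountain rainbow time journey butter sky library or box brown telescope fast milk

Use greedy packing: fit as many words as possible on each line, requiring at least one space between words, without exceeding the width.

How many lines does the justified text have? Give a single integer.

Answer: 16

Derivation:
Line 1: ['paper', 'storm'] (min_width=11, slack=3)
Line 2: ['universe'] (min_width=8, slack=6)
Line 3: ['program', 'tomato'] (min_width=14, slack=0)
Line 4: ['this', 'machine'] (min_width=12, slack=2)
Line 5: ['content', 'soft'] (min_width=12, slack=2)
Line 6: ['book', 'bedroom'] (min_width=12, slack=2)
Line 7: ['structure'] (min_width=9, slack=5)
Line 8: ['letter', 'emerald'] (min_width=14, slack=0)
Line 9: ['banana', 'a'] (min_width=8, slack=6)
Line 10: ['mountain'] (min_width=8, slack=6)
Line 11: ['rainbow', 'time'] (min_width=12, slack=2)
Line 12: ['journey', 'butter'] (min_width=14, slack=0)
Line 13: ['sky', 'library', 'or'] (min_width=14, slack=0)
Line 14: ['box', 'brown'] (min_width=9, slack=5)
Line 15: ['telescope', 'fast'] (min_width=14, slack=0)
Line 16: ['milk'] (min_width=4, slack=10)
Total lines: 16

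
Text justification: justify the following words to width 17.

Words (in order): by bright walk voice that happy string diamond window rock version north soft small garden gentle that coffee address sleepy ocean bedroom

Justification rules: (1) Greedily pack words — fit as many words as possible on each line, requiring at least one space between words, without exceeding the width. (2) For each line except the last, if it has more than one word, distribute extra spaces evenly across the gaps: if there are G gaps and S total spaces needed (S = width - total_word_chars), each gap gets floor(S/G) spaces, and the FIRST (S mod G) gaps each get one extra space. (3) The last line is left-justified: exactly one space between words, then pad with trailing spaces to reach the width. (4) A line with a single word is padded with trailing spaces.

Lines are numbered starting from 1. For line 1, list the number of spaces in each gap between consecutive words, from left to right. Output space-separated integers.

Line 1: ['by', 'bright', 'walk'] (min_width=14, slack=3)
Line 2: ['voice', 'that', 'happy'] (min_width=16, slack=1)
Line 3: ['string', 'diamond'] (min_width=14, slack=3)
Line 4: ['window', 'rock'] (min_width=11, slack=6)
Line 5: ['version', 'north'] (min_width=13, slack=4)
Line 6: ['soft', 'small', 'garden'] (min_width=17, slack=0)
Line 7: ['gentle', 'that'] (min_width=11, slack=6)
Line 8: ['coffee', 'address'] (min_width=14, slack=3)
Line 9: ['sleepy', 'ocean'] (min_width=12, slack=5)
Line 10: ['bedroom'] (min_width=7, slack=10)

Answer: 3 2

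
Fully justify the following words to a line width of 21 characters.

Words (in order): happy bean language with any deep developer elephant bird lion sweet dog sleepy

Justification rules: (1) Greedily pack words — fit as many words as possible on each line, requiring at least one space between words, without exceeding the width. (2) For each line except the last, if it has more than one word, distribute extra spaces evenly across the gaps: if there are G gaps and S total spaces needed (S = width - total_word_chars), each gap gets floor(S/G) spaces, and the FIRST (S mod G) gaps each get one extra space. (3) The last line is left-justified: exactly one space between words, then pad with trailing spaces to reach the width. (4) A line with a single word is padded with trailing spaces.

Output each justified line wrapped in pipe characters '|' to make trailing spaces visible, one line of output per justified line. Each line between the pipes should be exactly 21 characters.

Line 1: ['happy', 'bean', 'language'] (min_width=19, slack=2)
Line 2: ['with', 'any', 'deep'] (min_width=13, slack=8)
Line 3: ['developer', 'elephant'] (min_width=18, slack=3)
Line 4: ['bird', 'lion', 'sweet', 'dog'] (min_width=19, slack=2)
Line 5: ['sleepy'] (min_width=6, slack=15)

Answer: |happy  bean  language|
|with     any     deep|
|developer    elephant|
|bird  lion  sweet dog|
|sleepy               |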